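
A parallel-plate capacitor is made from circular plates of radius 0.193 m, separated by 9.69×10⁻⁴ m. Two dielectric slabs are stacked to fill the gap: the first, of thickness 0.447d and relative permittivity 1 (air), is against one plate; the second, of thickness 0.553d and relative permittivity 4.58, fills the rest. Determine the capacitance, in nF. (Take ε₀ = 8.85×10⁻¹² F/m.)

1.88 nF

A = π(0.193 m)² = 0.117 m².
Stacked slabs ⇒ two capacitors in series, each with the full plate area.
C₁ = κ₁ε₀A/d₁ = 1.00 × 8.85×10⁻¹² × 0.117 / 4.33×10⁻⁴ = 2.39×10⁻⁹ F.
C₂ = κ₂ε₀A/d₂ = 4.58 × 8.85×10⁻¹² × 0.117 / 5.36×10⁻⁴ = 8.85×10⁻⁹ F.
C = (1/C₁ + 1/C₂)⁻¹ = 1.88×10⁻⁹ F.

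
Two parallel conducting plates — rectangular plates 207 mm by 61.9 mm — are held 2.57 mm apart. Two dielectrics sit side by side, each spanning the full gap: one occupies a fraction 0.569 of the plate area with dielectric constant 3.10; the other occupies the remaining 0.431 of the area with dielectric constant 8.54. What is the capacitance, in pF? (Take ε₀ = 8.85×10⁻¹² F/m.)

A = 207 × 61.9 mm² = 1.28×10⁻² m².
Side-by-side slabs ⇒ two capacitors in parallel, each spanning the full gap.
C₁ = κ₁ε₀A₁/d = 3.10 × 8.85×10⁻¹² × 7.29×10⁻³ / 2.57×10⁻³ = 7.78×10⁻¹¹ F.
C₂ = κ₂ε₀A₂/d = 8.54 × 8.85×10⁻¹² × 5.52×10⁻³ / 2.57×10⁻³ = 1.62×10⁻¹⁰ F.
C = C₁ + C₂ = 2.40×10⁻¹⁰ F.

C ≈ 240 pF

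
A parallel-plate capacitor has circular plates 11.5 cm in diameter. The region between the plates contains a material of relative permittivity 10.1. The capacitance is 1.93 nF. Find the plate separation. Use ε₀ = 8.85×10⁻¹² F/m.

d ≈ 481 μm

A = π(11.5/2 cm)² = 1.04×10⁻² m².
d = κε₀A/C = 10.1 × 8.85×10⁻¹² × 1.04×10⁻² / 1.93×10⁻⁹ = 4.81×10⁻⁴ m.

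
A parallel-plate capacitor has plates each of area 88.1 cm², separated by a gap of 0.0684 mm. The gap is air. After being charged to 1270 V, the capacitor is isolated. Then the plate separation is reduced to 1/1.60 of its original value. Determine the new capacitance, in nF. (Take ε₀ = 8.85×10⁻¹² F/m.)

A = 88.1 cm² = 8.81×10⁻³ m².
Initially C₁ = ε₀A/d = 8.85×10⁻¹² × 8.81×10⁻³ / 6.84×10⁻⁵ = 1.14×10⁻⁹ F.
C = ε₀A/d scales as 1/d, so C₂/C₁ = d₁/d₂ = 1.60.
C₂ = 1.60 × 1.14×10⁻⁹ = 1.82×10⁻⁹ F.

1.82 nF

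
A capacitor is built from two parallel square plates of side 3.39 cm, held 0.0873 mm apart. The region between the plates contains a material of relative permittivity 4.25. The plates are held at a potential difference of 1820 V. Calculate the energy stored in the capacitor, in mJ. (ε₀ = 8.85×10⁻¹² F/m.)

U ≈ 0.820 mJ

A = (3.39 cm)² = 1.15×10⁻³ m².
C = κε₀A/d = 4.25 × 8.85×10⁻¹² × 1.15×10⁻³ / 8.73×10⁻⁵ = 4.95×10⁻¹⁰ F.
U = ½CV² = ½ × 4.95×10⁻¹⁰ × (1820)² = 8.20×10⁻⁴ J.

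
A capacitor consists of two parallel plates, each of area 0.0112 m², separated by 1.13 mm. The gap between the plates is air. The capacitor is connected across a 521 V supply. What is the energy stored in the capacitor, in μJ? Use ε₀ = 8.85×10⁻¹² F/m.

C = ε₀A/d = 8.85×10⁻¹² × 1.12×10⁻² / 1.13×10⁻³ = 8.77×10⁻¹¹ F.
U = ½CV² = ½ × 8.77×10⁻¹¹ × (521)² = 1.19×10⁻⁵ J.

11.9 μJ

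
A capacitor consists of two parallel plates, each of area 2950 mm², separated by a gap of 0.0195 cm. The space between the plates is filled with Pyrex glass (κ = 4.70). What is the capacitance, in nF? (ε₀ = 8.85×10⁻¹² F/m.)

A = 2950 mm² = 2.95×10⁻³ m².
C = κε₀A/d = 4.70 × 8.85×10⁻¹² × 2.95×10⁻³ / 1.95×10⁻⁴ = 6.29×10⁻¹⁰ F.

C ≈ 0.629 nF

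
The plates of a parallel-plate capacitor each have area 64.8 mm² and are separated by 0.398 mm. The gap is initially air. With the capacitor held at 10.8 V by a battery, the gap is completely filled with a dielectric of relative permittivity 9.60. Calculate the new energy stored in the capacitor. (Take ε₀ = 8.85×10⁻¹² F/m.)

U ≈ 0.807 nJ

A = 64.8 mm² = 6.48×10⁻⁵ m².
Initially C₁ = ε₀A/d = 8.85×10⁻¹² × 6.48×10⁻⁵ / 3.98×10⁻⁴ = 1.44×10⁻¹² F.
U₁ = 8.40×10⁻¹¹ J.
Battery connected ⇒ V is held fixed. C₂ = 9.60 C₁ and U = ½CV², so U₂/U₁ = C₂/C₁ = 9.60.
U₂ = 9.60 × 8.40×10⁻¹¹ = 8.07×10⁻¹⁰ J.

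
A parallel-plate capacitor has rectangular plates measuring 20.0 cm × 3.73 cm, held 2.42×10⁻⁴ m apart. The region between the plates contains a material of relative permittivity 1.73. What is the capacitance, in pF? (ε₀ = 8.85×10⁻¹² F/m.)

A = 20.0 × 3.73 cm² = 7.46×10⁻³ m².
C = κε₀A/d = 1.73 × 8.85×10⁻¹² × 7.46×10⁻³ / 2.42×10⁻⁴ = 4.72×10⁻¹⁰ F.

C ≈ 472 pF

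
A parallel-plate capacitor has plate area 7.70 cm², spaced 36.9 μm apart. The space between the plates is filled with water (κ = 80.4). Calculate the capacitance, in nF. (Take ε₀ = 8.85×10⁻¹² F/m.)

A = 7.70 cm² = 7.70×10⁻⁴ m².
C = κε₀A/d = 80.4 × 8.85×10⁻¹² × 7.70×10⁻⁴ / 3.69×10⁻⁵ = 1.48×10⁻⁸ F.

14.8 nF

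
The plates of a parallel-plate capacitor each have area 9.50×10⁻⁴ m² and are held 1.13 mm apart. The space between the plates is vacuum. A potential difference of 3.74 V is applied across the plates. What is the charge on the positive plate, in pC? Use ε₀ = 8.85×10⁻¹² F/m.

Q ≈ 27.8 pC

C = ε₀A/d = 8.85×10⁻¹² × 9.50×10⁻⁴ / 1.13×10⁻³ = 7.44×10⁻¹² F.
Q = CV = 7.44×10⁻¹² × 3.74 = 2.78×10⁻¹¹ C.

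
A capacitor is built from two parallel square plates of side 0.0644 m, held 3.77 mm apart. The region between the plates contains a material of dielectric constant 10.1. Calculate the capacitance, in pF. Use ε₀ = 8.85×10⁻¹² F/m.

98.3 pF

A = (0.0644 m)² = 4.15×10⁻³ m².
C = κε₀A/d = 10.1 × 8.85×10⁻¹² × 4.15×10⁻³ / 3.77×10⁻³ = 9.83×10⁻¹¹ F.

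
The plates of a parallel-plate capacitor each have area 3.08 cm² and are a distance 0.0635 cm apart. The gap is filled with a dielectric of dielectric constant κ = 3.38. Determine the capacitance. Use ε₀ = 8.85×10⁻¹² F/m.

C ≈ 14.5 pF

A = 3.08 cm² = 3.08×10⁻⁴ m².
C = κε₀A/d = 3.38 × 8.85×10⁻¹² × 3.08×10⁻⁴ / 6.35×10⁻⁴ = 1.45×10⁻¹¹ F.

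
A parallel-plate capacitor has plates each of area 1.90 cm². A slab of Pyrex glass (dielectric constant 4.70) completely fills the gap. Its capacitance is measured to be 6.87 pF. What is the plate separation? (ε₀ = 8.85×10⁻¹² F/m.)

1.15 mm

A = 1.90 cm² = 1.90×10⁻⁴ m².
d = κε₀A/C = 4.70 × 8.85×10⁻¹² × 1.90×10⁻⁴ / 6.87×10⁻¹² = 1.15×10⁻³ m.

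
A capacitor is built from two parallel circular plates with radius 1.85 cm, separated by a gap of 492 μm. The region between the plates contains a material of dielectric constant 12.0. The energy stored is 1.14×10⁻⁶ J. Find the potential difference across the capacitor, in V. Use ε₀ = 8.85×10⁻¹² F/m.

V ≈ 99.1 V

A = π(1.85 cm)² = 1.08×10⁻³ m².
C = κε₀A/d = 12.0 × 8.85×10⁻¹² × 1.08×10⁻³ / 4.92×10⁻⁴ = 2.32×10⁻¹⁰ F.
V = √(2U/C) = √(2 × 1.14×10⁻⁶ / 2.32×10⁻¹⁰) = 99.1 V.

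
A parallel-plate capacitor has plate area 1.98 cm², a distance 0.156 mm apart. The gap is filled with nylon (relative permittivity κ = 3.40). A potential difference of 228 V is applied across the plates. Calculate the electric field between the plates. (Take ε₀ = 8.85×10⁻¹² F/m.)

E = V/d = 228 / 1.56×10⁻⁴ = 1.46×10⁶ V/m.

1.46 MV/m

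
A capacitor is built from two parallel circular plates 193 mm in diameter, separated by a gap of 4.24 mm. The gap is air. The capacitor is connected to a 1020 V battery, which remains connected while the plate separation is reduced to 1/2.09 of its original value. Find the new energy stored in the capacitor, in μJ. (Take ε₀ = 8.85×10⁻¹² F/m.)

U ≈ 66.4 μJ

A = π(193/2 mm)² = 2.93×10⁻² m².
Initially C₁ = ε₀A/d = 8.85×10⁻¹² × 2.93×10⁻² / 4.24×10⁻³ = 6.11×10⁻¹¹ F.
U₁ = 3.18×10⁻⁵ J.
Battery connected ⇒ V is held fixed. C₂ = 2.09 C₁ and U = ½CV², so U₂/U₁ = C₂/C₁ = 2.09.
U₂ = 2.09 × 3.18×10⁻⁵ = 6.64×10⁻⁵ J.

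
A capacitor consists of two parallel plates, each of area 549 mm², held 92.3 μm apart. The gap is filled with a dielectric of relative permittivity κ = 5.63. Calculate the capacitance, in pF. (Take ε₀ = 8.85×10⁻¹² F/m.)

A = 549 mm² = 5.49×10⁻⁴ m².
C = κε₀A/d = 5.63 × 8.85×10⁻¹² × 5.49×10⁻⁴ / 9.23×10⁻⁵ = 2.96×10⁻¹⁰ F.

C ≈ 296 pF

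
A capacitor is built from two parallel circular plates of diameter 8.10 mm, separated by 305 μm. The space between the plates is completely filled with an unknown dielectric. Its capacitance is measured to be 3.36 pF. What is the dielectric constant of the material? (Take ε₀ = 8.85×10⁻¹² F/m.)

A = π(8.10/2 mm)² = 5.15×10⁻⁵ m².
κ = Cd/(ε₀A) = 3.36×10⁻¹² × 3.05×10⁻⁴ / (8.85×10⁻¹² × 5.15×10⁻⁵) = 2.25.

κ ≈ 2.25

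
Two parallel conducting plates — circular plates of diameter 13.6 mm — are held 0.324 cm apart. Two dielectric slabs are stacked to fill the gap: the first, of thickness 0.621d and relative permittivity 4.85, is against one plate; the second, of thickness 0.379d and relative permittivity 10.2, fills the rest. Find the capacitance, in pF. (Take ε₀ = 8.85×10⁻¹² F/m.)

C ≈ 2.40 pF

A = π(13.6/2 mm)² = 1.45×10⁻⁴ m².
Stacked slabs ⇒ two capacitors in series, each with the full plate area.
C₁ = κ₁ε₀A/d₁ = 4.85 × 8.85×10⁻¹² × 1.45×10⁻⁴ / 2.01×10⁻³ = 3.10×10⁻¹² F.
C₂ = κ₂ε₀A/d₂ = 10.2 × 8.85×10⁻¹² × 1.45×10⁻⁴ / 1.23×10⁻³ = 1.07×10⁻¹¹ F.
C = (1/C₁ + 1/C₂)⁻¹ = 2.40×10⁻¹² F.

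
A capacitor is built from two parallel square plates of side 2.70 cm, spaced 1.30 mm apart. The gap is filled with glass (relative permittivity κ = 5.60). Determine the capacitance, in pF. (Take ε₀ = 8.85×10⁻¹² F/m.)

27.8 pF

A = (2.70 cm)² = 7.29×10⁻⁴ m².
C = κε₀A/d = 5.60 × 8.85×10⁻¹² × 7.29×10⁻⁴ / 1.30×10⁻³ = 2.78×10⁻¹¹ F.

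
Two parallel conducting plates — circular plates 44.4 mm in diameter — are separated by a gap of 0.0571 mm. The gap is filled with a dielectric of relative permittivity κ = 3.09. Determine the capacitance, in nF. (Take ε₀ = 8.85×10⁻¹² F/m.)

A = π(44.4/2 mm)² = 1.55×10⁻³ m².
C = κε₀A/d = 3.09 × 8.85×10⁻¹² × 1.55×10⁻³ / 5.71×10⁻⁵ = 7.42×10⁻¹⁰ F.

C ≈ 0.742 nF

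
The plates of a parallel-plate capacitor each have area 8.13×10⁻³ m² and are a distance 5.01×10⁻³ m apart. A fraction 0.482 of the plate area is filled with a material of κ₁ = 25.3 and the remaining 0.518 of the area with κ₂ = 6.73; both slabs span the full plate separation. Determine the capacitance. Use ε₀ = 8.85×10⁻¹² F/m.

C ≈ 225 pF

Side-by-side slabs ⇒ two capacitors in parallel, each spanning the full gap.
C₁ = κ₁ε₀A₁/d = 25.3 × 8.85×10⁻¹² × 3.92×10⁻³ / 5.01×10⁻³ = 1.75×10⁻¹⁰ F.
C₂ = κ₂ε₀A₂/d = 6.73 × 8.85×10⁻¹² × 4.21×10⁻³ / 5.01×10⁻³ = 5.01×10⁻¹¹ F.
C = C₁ + C₂ = 2.25×10⁻¹⁰ F.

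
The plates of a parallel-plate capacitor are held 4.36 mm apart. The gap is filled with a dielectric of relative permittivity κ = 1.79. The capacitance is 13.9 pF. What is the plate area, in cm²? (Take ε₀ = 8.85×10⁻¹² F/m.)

A = Cd/(κε₀) = 1.39×10⁻¹¹ × 4.36×10⁻³ / (1.79 × 8.85×10⁻¹²) = 3.83×10⁻³ m².

A ≈ 38.3 cm²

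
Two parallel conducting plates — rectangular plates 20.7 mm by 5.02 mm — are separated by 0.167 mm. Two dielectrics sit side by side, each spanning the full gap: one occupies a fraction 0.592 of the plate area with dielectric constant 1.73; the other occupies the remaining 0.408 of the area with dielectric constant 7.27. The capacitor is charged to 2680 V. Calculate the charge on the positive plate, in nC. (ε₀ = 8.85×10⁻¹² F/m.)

Q ≈ 58.9 nC

A = 20.7 × 5.02 mm² = 1.04×10⁻⁴ m².
Side-by-side slabs ⇒ two capacitors in parallel, each spanning the full gap.
C₁ = κ₁ε₀A₁/d = 1.73 × 8.85×10⁻¹² × 6.15×10⁻⁵ / 1.67×10⁻⁴ = 5.64×10⁻¹² F.
C₂ = κ₂ε₀A₂/d = 7.27 × 8.85×10⁻¹² × 4.24×10⁻⁵ / 1.67×10⁻⁴ = 1.63×10⁻¹¹ F.
C = C₁ + C₂ = 2.20×10⁻¹¹ F.
Q = CV = 2.20×10⁻¹¹ × 2680 = 5.89×10⁻⁸ C.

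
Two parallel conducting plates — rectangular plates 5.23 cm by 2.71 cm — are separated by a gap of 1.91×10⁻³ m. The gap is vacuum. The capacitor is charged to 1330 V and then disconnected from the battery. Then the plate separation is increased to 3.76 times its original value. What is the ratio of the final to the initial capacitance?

C₂/C₁ ≈ 0.266

C = ε₀A/d scales as 1/d, so C₂/C₁ = d₁/d₂ = 1/3.76 = 0.266.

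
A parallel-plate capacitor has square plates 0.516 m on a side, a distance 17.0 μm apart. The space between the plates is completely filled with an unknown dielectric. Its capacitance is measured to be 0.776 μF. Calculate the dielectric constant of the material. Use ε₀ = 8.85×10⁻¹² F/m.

κ ≈ 5.60

A = (0.516 m)² = 0.266 m².
κ = Cd/(ε₀A) = 7.76×10⁻⁷ × 1.70×10⁻⁵ / (8.85×10⁻¹² × 0.266) = 5.60.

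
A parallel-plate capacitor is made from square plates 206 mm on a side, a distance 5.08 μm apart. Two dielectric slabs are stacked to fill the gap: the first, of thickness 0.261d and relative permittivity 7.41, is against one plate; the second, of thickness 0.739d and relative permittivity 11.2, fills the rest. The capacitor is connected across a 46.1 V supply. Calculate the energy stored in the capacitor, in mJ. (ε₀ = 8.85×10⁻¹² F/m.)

A = (206 mm)² = 4.24×10⁻² m².
Stacked slabs ⇒ two capacitors in series, each with the full plate area.
C₁ = κ₁ε₀A/d₁ = 7.41 × 8.85×10⁻¹² × 4.24×10⁻² / 1.33×10⁻⁶ = 2.10×10⁻⁶ F.
C₂ = κ₂ε₀A/d₂ = 11.2 × 8.85×10⁻¹² × 4.24×10⁻² / 3.75×10⁻⁶ = 1.12×10⁻⁶ F.
C = (1/C₁ + 1/C₂)⁻¹ = 7.30×10⁻⁷ F.
U = ½CV² = ½ × 7.30×10⁻⁷ × (46.1)² = 7.76×10⁻⁴ J.

0.776 mJ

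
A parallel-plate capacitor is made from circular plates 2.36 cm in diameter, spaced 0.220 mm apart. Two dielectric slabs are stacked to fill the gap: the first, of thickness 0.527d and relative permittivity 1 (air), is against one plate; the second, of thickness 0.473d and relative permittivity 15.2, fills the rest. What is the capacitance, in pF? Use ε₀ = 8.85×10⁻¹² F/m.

A = π(2.36/2 cm)² = 4.37×10⁻⁴ m².
Stacked slabs ⇒ two capacitors in series, each with the full plate area.
C₁ = κ₁ε₀A/d₁ = 1.00 × 8.85×10⁻¹² × 4.37×10⁻⁴ / 1.16×10⁻⁴ = 3.34×10⁻¹¹ F.
C₂ = κ₂ε₀A/d₂ = 15.2 × 8.85×10⁻¹² × 4.37×10⁻⁴ / 1.04×10⁻⁴ = 5.65×10⁻¹⁰ F.
C = (1/C₁ + 1/C₂)⁻¹ = 3.15×10⁻¹¹ F.

C ≈ 31.5 pF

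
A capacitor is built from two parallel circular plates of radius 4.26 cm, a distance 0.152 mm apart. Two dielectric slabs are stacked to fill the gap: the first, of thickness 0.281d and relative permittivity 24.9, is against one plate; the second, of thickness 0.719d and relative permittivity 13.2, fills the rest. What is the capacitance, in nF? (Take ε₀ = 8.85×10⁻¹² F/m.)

C ≈ 5.05 nF

A = π(4.26 cm)² = 5.70×10⁻³ m².
Stacked slabs ⇒ two capacitors in series, each with the full plate area.
C₁ = κ₁ε₀A/d₁ = 24.9 × 8.85×10⁻¹² × 5.70×10⁻³ / 4.27×10⁻⁵ = 2.94×10⁻⁸ F.
C₂ = κ₂ε₀A/d₂ = 13.2 × 8.85×10⁻¹² × 5.70×10⁻³ / 1.09×10⁻⁴ = 6.09×10⁻⁹ F.
C = (1/C₁ + 1/C₂)⁻¹ = 5.05×10⁻⁹ F.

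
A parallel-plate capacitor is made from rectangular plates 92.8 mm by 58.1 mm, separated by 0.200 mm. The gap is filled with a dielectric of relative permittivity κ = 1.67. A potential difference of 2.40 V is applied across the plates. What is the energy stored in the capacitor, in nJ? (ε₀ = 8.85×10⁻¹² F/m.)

A = 92.8 × 58.1 mm² = 5.39×10⁻³ m².
C = κε₀A/d = 1.67 × 8.85×10⁻¹² × 5.39×10⁻³ / 2.00×10⁻⁴ = 3.98×10⁻¹⁰ F.
U = ½CV² = ½ × 3.98×10⁻¹⁰ × (2.40)² = 1.15×10⁻⁹ J.

1.15 nJ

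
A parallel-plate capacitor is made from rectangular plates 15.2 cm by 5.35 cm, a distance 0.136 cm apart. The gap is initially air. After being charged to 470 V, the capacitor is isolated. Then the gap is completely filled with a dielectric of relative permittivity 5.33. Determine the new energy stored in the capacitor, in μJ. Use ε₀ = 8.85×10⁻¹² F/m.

1.10 μJ

A = 15.2 × 5.35 cm² = 8.13×10⁻³ m².
Initially C₁ = ε₀A/d = 8.85×10⁻¹² × 8.13×10⁻³ / 1.36×10⁻³ = 5.29×10⁻¹¹ F.
U₁ = 5.84×10⁻⁶ J.
Isolated ⇒ Q is held fixed. C₂ = 5.33 C₁ and U = Q²/(2C), so U₂/U₁ = C₁/C₂ = 0.188.
U₂ = 0.188 × 5.84×10⁻⁶ = 1.10×10⁻⁶ J.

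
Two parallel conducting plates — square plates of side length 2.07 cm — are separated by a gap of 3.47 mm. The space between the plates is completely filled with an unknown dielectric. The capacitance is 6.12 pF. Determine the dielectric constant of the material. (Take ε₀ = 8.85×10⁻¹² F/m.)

5.60

A = (2.07 cm)² = 4.28×10⁻⁴ m².
κ = Cd/(ε₀A) = 6.12×10⁻¹² × 3.47×10⁻³ / (8.85×10⁻¹² × 4.28×10⁻⁴) = 5.60.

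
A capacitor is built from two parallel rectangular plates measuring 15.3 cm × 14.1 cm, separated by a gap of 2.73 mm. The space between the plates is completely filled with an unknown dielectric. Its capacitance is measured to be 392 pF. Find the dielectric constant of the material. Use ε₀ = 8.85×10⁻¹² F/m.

5.61

A = 15.3 × 14.1 cm² = 2.16×10⁻² m².
κ = Cd/(ε₀A) = 3.92×10⁻¹⁰ × 2.73×10⁻³ / (8.85×10⁻¹² × 2.16×10⁻²) = 5.61.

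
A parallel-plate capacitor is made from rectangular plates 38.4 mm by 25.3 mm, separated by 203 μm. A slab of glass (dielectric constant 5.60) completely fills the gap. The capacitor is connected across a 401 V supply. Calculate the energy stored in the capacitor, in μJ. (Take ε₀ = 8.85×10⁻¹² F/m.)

A = 38.4 × 25.3 mm² = 9.72×10⁻⁴ m².
C = κε₀A/d = 5.60 × 8.85×10⁻¹² × 9.72×10⁻⁴ / 2.03×10⁻⁴ = 2.37×10⁻¹⁰ F.
U = ½CV² = ½ × 2.37×10⁻¹⁰ × (401)² = 1.91×10⁻⁵ J.

U ≈ 19.1 μJ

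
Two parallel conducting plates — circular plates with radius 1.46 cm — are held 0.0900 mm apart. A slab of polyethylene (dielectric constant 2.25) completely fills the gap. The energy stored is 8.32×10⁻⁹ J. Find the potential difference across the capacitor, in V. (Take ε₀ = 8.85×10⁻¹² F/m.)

A = π(1.46 cm)² = 6.70×10⁻⁴ m².
C = κε₀A/d = 2.25 × 8.85×10⁻¹² × 6.70×10⁻⁴ / 9.00×10⁻⁵ = 1.48×10⁻¹⁰ F.
V = √(2U/C) = √(2 × 8.32×10⁻⁹ / 1.48×10⁻¹⁰) = 10.6 V.

10.6 V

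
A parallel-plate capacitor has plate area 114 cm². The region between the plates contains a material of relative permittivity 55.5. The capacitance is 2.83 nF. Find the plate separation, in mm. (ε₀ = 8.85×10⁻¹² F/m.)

1.98 mm

A = 114 cm² = 1.14×10⁻² m².
d = κε₀A/C = 55.5 × 8.85×10⁻¹² × 1.14×10⁻² / 2.83×10⁻⁹ = 1.98×10⁻³ m.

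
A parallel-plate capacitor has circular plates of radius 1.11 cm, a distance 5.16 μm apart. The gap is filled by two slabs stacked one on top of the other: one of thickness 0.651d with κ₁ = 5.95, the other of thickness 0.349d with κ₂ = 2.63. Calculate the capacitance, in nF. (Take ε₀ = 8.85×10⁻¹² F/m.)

2.74 nF

A = π(1.11 cm)² = 3.87×10⁻⁴ m².
Stacked slabs ⇒ two capacitors in series, each with the full plate area.
C₁ = κ₁ε₀A/d₁ = 5.95 × 8.85×10⁻¹² × 3.87×10⁻⁴ / 3.36×10⁻⁶ = 6.07×10⁻⁹ F.
C₂ = κ₂ε₀A/d₂ = 2.63 × 8.85×10⁻¹² × 3.87×10⁻⁴ / 1.80×10⁻⁶ = 5.00×10⁻⁹ F.
C = (1/C₁ + 1/C₂)⁻¹ = 2.74×10⁻⁹ F.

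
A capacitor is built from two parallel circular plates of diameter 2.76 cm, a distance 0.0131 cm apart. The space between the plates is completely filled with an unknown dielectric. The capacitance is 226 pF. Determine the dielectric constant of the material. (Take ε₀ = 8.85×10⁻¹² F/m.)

κ ≈ 5.59

A = π(2.76/2 cm)² = 5.98×10⁻⁴ m².
κ = Cd/(ε₀A) = 2.26×10⁻¹⁰ × 1.31×10⁻⁴ / (8.85×10⁻¹² × 5.98×10⁻⁴) = 5.59.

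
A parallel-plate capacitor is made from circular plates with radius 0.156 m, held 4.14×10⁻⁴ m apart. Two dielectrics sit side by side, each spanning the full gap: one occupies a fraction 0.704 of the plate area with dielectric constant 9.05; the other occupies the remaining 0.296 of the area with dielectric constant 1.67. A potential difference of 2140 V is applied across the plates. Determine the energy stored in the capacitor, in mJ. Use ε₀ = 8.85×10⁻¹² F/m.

A = π(0.156 m)² = 7.65×10⁻² m².
Side-by-side slabs ⇒ two capacitors in parallel, each spanning the full gap.
C₁ = κ₁ε₀A₁/d = 9.05 × 8.85×10⁻¹² × 5.38×10⁻² / 4.14×10⁻⁴ = 1.04×10⁻⁸ F.
C₂ = κ₂ε₀A₂/d = 1.67 × 8.85×10⁻¹² × 2.26×10⁻² / 4.14×10⁻⁴ = 8.08×10⁻¹⁰ F.
C = C₁ + C₂ = 1.12×10⁻⁸ F.
U = ½CV² = ½ × 1.12×10⁻⁸ × (2140)² = 2.57×10⁻² J.

U ≈ 25.7 mJ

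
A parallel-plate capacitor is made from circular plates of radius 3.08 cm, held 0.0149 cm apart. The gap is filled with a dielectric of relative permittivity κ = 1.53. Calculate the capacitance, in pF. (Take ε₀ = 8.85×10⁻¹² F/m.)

C ≈ 271 pF

A = π(3.08 cm)² = 2.98×10⁻³ m².
C = κε₀A/d = 1.53 × 8.85×10⁻¹² × 2.98×10⁻³ / 1.49×10⁻⁴ = 2.71×10⁻¹⁰ F.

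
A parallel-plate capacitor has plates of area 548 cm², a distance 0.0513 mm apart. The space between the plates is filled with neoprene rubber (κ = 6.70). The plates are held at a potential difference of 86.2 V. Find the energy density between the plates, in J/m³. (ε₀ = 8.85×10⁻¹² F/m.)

E = V/d = 86.2 / 5.13×10⁻⁵ = 1.68×10⁶ V/m.
u = ½κε₀E² = ½ × 6.70 × 8.85×10⁻¹² × (1.68×10⁶)² = 83.7 J/m³.

83.7 J/m³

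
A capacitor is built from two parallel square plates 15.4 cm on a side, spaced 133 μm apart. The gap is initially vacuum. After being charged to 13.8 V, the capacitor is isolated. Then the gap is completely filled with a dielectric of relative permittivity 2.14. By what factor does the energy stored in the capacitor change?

0.467

Isolated ⇒ Q is held fixed.
C₂ = 2.14 C₁ and U = Q²/(2C), so U₂/U₁ = C₁/C₂ = 0.467.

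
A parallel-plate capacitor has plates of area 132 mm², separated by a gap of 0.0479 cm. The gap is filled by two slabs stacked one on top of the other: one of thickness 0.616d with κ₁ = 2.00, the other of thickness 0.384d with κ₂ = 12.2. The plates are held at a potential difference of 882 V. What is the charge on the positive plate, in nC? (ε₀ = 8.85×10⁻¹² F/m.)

A = 132 mm² = 1.32×10⁻⁴ m².
Stacked slabs ⇒ two capacitors in series, each with the full plate area.
C₁ = κ₁ε₀A/d₁ = 2.00 × 8.85×10⁻¹² × 1.32×10⁻⁴ / 2.95×10⁻⁴ = 7.92×10⁻¹² F.
C₂ = κ₂ε₀A/d₂ = 12.2 × 8.85×10⁻¹² × 1.32×10⁻⁴ / 1.84×10⁻⁴ = 7.75×10⁻¹¹ F.
C = (1/C₁ + 1/C₂)⁻¹ = 7.18×10⁻¹² F.
Q = CV = 7.18×10⁻¹² × 882 = 6.34×10⁻⁹ C.

6.34 nC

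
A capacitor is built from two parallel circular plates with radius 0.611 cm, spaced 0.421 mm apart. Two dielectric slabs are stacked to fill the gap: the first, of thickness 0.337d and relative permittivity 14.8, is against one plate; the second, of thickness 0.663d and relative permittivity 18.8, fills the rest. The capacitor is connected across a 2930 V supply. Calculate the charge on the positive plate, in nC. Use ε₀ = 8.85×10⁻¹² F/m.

A = π(0.611 cm)² = 1.17×10⁻⁴ m².
Stacked slabs ⇒ two capacitors in series, each with the full plate area.
C₁ = κ₁ε₀A/d₁ = 14.8 × 8.85×10⁻¹² × 1.17×10⁻⁴ / 1.42×10⁻⁴ = 1.08×10⁻¹⁰ F.
C₂ = κ₂ε₀A/d₂ = 18.8 × 8.85×10⁻¹² × 1.17×10⁻⁴ / 2.79×10⁻⁴ = 6.99×10⁻¹¹ F.
C = (1/C₁ + 1/C₂)⁻¹ = 4.25×10⁻¹¹ F.
Q = CV = 4.25×10⁻¹¹ × 2930 = 1.24×10⁻⁷ C.

124 nC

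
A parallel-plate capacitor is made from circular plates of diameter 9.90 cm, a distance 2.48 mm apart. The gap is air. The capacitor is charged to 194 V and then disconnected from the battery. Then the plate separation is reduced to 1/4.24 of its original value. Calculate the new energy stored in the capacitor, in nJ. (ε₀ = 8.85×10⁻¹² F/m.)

A = π(9.90/2 cm)² = 7.70×10⁻³ m².
Initially C₁ = ε₀A/d = 8.85×10⁻¹² × 7.70×10⁻³ / 2.48×10⁻³ = 2.75×10⁻¹¹ F.
U₁ = 5.17×10⁻⁷ J.
Isolated ⇒ Q is held fixed. C₂ = 4.24 C₁ and U = Q²/(2C), so U₂/U₁ = C₁/C₂ = 0.236.
U₂ = 0.236 × 5.17×10⁻⁷ = 1.22×10⁻⁷ J.

122 nJ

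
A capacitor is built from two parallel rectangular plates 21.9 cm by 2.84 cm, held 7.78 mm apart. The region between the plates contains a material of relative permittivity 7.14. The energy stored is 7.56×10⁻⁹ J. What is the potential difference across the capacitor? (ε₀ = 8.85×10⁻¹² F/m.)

A = 21.9 × 2.84 cm² = 6.22×10⁻³ m².
C = κε₀A/d = 7.14 × 8.85×10⁻¹² × 6.22×10⁻³ / 7.78×10⁻³ = 5.05×10⁻¹¹ F.
V = √(2U/C) = √(2 × 7.56×10⁻⁹ / 5.05×10⁻¹¹) = 17.3 V.

V ≈ 17.3 V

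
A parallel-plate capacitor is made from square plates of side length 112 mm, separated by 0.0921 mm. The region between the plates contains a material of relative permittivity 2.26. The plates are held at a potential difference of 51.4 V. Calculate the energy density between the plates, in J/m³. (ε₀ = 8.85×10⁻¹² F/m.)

3.11 J/m³

E = V/d = 51.4 / 9.21×10⁻⁵ = 5.58×10⁵ V/m.
u = ½κε₀E² = ½ × 2.26 × 8.85×10⁻¹² × (5.58×10⁵)² = 3.11 J/m³.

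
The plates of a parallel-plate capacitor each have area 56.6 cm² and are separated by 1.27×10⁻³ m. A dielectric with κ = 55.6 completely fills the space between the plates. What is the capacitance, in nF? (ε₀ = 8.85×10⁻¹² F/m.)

A = 56.6 cm² = 5.66×10⁻³ m².
C = κε₀A/d = 55.6 × 8.85×10⁻¹² × 5.66×10⁻³ / 1.27×10⁻³ = 2.19×10⁻⁹ F.

2.19 nF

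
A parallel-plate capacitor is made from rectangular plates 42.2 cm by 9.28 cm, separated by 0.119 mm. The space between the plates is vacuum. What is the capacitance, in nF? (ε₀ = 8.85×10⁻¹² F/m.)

C ≈ 2.91 nF

A = 42.2 × 9.28 cm² = 3.92×10⁻² m².
C = ε₀A/d = 8.85×10⁻¹² × 3.92×10⁻² / 1.19×10⁻⁴ = 2.91×10⁻⁹ F.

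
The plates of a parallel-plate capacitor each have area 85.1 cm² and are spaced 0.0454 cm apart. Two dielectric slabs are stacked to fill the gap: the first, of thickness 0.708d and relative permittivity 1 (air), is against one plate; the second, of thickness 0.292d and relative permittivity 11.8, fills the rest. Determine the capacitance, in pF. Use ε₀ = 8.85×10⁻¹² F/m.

A = 85.1 cm² = 8.51×10⁻³ m².
Stacked slabs ⇒ two capacitors in series, each with the full plate area.
C₁ = κ₁ε₀A/d₁ = 1.00 × 8.85×10⁻¹² × 8.51×10⁻³ / 3.21×10⁻⁴ = 2.34×10⁻¹⁰ F.
C₂ = κ₂ε₀A/d₂ = 11.8 × 8.85×10⁻¹² × 8.51×10⁻³ / 1.33×10⁻⁴ = 6.70×10⁻⁹ F.
C = (1/C₁ + 1/C₂)⁻¹ = 2.26×10⁻¹⁰ F.

C ≈ 226 pF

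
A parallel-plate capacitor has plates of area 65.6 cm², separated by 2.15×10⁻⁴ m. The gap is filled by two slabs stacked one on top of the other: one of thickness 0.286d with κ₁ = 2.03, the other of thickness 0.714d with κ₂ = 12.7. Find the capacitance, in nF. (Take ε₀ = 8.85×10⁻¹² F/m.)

1.37 nF

A = 65.6 cm² = 6.56×10⁻³ m².
Stacked slabs ⇒ two capacitors in series, each with the full plate area.
C₁ = κ₁ε₀A/d₁ = 2.03 × 8.85×10⁻¹² × 6.56×10⁻³ / 6.15×10⁻⁵ = 1.92×10⁻⁹ F.
C₂ = κ₂ε₀A/d₂ = 12.7 × 8.85×10⁻¹² × 6.56×10⁻³ / 1.54×10⁻⁴ = 4.80×10⁻⁹ F.
C = (1/C₁ + 1/C₂)⁻¹ = 1.37×10⁻⁹ F.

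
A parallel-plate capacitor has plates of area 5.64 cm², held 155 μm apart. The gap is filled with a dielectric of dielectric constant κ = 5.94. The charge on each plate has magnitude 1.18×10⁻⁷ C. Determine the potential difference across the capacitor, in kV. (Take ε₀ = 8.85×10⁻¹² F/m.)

0.617 kV

A = 5.64 cm² = 5.64×10⁻⁴ m².
C = κε₀A/d = 5.94 × 8.85×10⁻¹² × 5.64×10⁻⁴ / 1.55×10⁻⁴ = 1.91×10⁻¹⁰ F.
V = Q/C = 1.18×10⁻⁷ / 1.91×10⁻¹⁰ = 6.17×10² V.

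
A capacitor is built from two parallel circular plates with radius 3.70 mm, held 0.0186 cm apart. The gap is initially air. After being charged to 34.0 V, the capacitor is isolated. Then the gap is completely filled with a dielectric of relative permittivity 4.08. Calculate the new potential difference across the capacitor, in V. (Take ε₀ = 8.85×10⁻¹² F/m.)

A = π(3.70 mm)² = 4.30×10⁻⁵ m².
Initially C₁ = ε₀A/d = 8.85×10⁻¹² × 4.30×10⁻⁵ / 1.86×10⁻⁴ = 2.05×10⁻¹² F.
V₁ = 34.0 V.
Isolated ⇒ Q is held fixed. C₂ = 4.08 C₁ and V = Q/C, so V₂/V₁ = C₁/C₂ = 0.245.
V₂ = 0.245 × 34.0 = 8.33 V.

8.33 V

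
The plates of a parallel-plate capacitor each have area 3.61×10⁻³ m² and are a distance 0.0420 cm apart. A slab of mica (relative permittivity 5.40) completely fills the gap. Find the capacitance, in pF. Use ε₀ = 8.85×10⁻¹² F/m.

C ≈ 411 pF

C = κε₀A/d = 5.40 × 8.85×10⁻¹² × 3.61×10⁻³ / 4.20×10⁻⁴ = 4.11×10⁻¹⁰ F.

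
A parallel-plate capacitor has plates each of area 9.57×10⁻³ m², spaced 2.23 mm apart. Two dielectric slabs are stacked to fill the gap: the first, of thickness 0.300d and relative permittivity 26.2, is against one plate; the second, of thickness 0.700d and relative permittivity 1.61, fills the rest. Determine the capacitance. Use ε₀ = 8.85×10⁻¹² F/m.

C ≈ 85.1 pF

Stacked slabs ⇒ two capacitors in series, each with the full plate area.
C₁ = κ₁ε₀A/d₁ = 26.2 × 8.85×10⁻¹² × 9.57×10⁻³ / 6.69×10⁻⁴ = 3.32×10⁻⁹ F.
C₂ = κ₂ε₀A/d₂ = 1.61 × 8.85×10⁻¹² × 9.57×10⁻³ / 1.56×10⁻³ = 8.74×10⁻¹¹ F.
C = (1/C₁ + 1/C₂)⁻¹ = 8.51×10⁻¹¹ F.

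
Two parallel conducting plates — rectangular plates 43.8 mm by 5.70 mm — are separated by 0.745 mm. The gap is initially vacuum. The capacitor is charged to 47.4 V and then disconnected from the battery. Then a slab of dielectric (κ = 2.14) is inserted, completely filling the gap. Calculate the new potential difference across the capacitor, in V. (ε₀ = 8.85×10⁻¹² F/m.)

V ≈ 22.1 V

A = 43.8 × 5.70 mm² = 2.50×10⁻⁴ m².
Initially C₁ = ε₀A/d = 8.85×10⁻¹² × 2.50×10⁻⁴ / 7.45×10⁻⁴ = 2.97×10⁻¹² F.
V₁ = 47.4 V.
Isolated ⇒ Q is held fixed. C₂ = 2.14 C₁ and V = Q/C, so V₂/V₁ = C₁/C₂ = 0.467.
V₂ = 0.467 × 47.4 = 22.1 V.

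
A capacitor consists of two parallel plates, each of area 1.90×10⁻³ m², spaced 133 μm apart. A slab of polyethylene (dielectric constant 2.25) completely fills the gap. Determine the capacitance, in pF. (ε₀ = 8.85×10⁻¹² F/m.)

C = κε₀A/d = 2.25 × 8.85×10⁻¹² × 1.90×10⁻³ / 1.33×10⁻⁴ = 2.84×10⁻¹⁰ F.

C ≈ 284 pF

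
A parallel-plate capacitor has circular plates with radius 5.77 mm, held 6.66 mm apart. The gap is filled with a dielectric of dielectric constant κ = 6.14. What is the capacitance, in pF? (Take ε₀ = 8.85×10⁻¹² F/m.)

0.853 pF

A = π(5.77 mm)² = 1.05×10⁻⁴ m².
C = κε₀A/d = 6.14 × 8.85×10⁻¹² × 1.05×10⁻⁴ / 6.66×10⁻³ = 8.53×10⁻¹³ F.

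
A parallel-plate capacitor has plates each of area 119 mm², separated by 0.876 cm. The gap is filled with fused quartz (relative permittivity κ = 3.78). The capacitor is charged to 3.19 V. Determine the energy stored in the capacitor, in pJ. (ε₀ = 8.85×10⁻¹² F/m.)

A = 119 mm² = 1.19×10⁻⁴ m².
C = κε₀A/d = 3.78 × 8.85×10⁻¹² × 1.19×10⁻⁴ / 8.76×10⁻³ = 4.54×10⁻¹³ F.
U = ½CV² = ½ × 4.54×10⁻¹³ × (3.19)² = 2.31×10⁻¹² J.

2.31 pJ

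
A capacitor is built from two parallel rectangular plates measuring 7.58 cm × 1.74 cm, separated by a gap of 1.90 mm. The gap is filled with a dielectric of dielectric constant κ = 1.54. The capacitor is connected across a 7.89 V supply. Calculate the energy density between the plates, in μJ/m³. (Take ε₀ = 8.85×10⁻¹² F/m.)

E = V/d = 7.89 / 1.90×10⁻³ = 4.15×10³ V/m.
u = ½κε₀E² = ½ × 1.54 × 8.85×10⁻¹² × (4.15×10³)² = 1.18×10⁻⁴ J/m³.

118 μJ/m³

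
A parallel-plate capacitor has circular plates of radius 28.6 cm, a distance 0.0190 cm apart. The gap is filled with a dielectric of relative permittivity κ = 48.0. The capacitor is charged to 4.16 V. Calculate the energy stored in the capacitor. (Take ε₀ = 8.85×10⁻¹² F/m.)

A = π(28.6 cm)² = 0.257 m².
C = κε₀A/d = 48.0 × 8.85×10⁻¹² × 0.257 / 1.90×10⁻⁴ = 5.75×10⁻⁷ F.
U = ½CV² = ½ × 5.75×10⁻⁷ × (4.16)² = 4.97×10⁻⁶ J.

4.97 μJ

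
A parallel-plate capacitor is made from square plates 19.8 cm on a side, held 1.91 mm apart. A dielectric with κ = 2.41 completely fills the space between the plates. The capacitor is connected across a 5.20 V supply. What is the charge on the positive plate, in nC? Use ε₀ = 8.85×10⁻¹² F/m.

A = (19.8 cm)² = 3.92×10⁻² m².
C = κε₀A/d = 2.41 × 8.85×10⁻¹² × 3.92×10⁻² / 1.91×10⁻³ = 4.38×10⁻¹⁰ F.
Q = CV = 4.38×10⁻¹⁰ × 5.20 = 2.28×10⁻⁹ C.

Q ≈ 2.28 nC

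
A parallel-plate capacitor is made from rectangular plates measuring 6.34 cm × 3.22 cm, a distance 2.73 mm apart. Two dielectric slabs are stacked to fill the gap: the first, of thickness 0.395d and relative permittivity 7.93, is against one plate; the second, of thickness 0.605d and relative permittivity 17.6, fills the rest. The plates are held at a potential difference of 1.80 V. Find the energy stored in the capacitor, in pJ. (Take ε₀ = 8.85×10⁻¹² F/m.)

A = 6.34 × 3.22 cm² = 2.04×10⁻³ m².
Stacked slabs ⇒ two capacitors in series, each with the full plate area.
C₁ = κ₁ε₀A/d₁ = 7.93 × 8.85×10⁻¹² × 2.04×10⁻³ / 1.08×10⁻³ = 1.33×10⁻¹⁰ F.
C₂ = κ₂ε₀A/d₂ = 17.6 × 8.85×10⁻¹² × 2.04×10⁻³ / 1.65×10⁻³ = 1.93×10⁻¹⁰ F.
C = (1/C₁ + 1/C₂)⁻¹ = 7.86×10⁻¹¹ F.
U = ½CV² = ½ × 7.86×10⁻¹¹ × (1.80)² = 1.27×10⁻¹⁰ J.

127 pJ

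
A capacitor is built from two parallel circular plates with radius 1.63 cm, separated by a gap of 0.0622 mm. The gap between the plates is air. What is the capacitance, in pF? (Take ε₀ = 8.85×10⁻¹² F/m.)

A = π(1.63 cm)² = 8.35×10⁻⁴ m².
C = ε₀A/d = 8.85×10⁻¹² × 8.35×10⁻⁴ / 6.22×10⁻⁵ = 1.19×10⁻¹⁰ F.

119 pF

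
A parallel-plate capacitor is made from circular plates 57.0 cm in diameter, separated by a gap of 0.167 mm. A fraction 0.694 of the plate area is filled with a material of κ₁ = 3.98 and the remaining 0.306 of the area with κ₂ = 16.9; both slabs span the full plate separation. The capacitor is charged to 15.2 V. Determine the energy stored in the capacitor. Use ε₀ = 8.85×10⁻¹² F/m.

12.4 μJ

A = π(57.0/2 cm)² = 0.255 m².
Side-by-side slabs ⇒ two capacitors in parallel, each spanning the full gap.
C₁ = κ₁ε₀A₁/d = 3.98 × 8.85×10⁻¹² × 0.177 / 1.67×10⁻⁴ = 3.74×10⁻⁸ F.
C₂ = κ₂ε₀A₂/d = 16.9 × 8.85×10⁻¹² × 7.81×10⁻² / 1.67×10⁻⁴ = 6.99×10⁻⁸ F.
C = C₁ + C₂ = 1.07×10⁻⁷ F.
U = ½CV² = ½ × 1.07×10⁻⁷ × (15.2)² = 1.24×10⁻⁵ J.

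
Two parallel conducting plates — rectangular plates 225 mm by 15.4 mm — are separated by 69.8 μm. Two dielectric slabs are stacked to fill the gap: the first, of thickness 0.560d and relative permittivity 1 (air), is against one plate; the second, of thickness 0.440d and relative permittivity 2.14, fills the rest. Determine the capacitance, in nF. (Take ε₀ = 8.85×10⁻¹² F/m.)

C ≈ 0.574 nF

A = 225 × 15.4 mm² = 3.46×10⁻³ m².
Stacked slabs ⇒ two capacitors in series, each with the full plate area.
C₁ = κ₁ε₀A/d₁ = 1.00 × 8.85×10⁻¹² × 3.46×10⁻³ / 3.91×10⁻⁵ = 7.85×10⁻¹⁰ F.
C₂ = κ₂ε₀A/d₂ = 2.14 × 8.85×10⁻¹² × 3.46×10⁻³ / 3.07×10⁻⁵ = 2.14×10⁻⁹ F.
C = (1/C₁ + 1/C₂)⁻¹ = 5.74×10⁻¹⁰ F.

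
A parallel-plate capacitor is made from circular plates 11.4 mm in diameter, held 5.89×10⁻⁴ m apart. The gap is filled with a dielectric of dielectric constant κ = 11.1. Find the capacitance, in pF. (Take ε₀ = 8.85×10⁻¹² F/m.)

C ≈ 17.0 pF

A = π(11.4/2 mm)² = 1.02×10⁻⁴ m².
C = κε₀A/d = 11.1 × 8.85×10⁻¹² × 1.02×10⁻⁴ / 5.89×10⁻⁴ = 1.70×10⁻¹¹ F.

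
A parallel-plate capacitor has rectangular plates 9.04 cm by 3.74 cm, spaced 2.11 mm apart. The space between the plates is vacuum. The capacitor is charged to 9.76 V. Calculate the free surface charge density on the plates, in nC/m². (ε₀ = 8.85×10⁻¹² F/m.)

A = 9.04 × 3.74 cm² = 3.38×10⁻³ m².
C = ε₀A/d = 8.85×10⁻¹² × 3.38×10⁻³ / 2.11×10⁻³ = 1.42×10⁻¹¹ F.
σ = Q/A = CV/A = 1.42×10⁻¹¹ × 9.76 / 3.38×10⁻³ = 4.09×10⁻⁸ C/m².

40.9 nC/m²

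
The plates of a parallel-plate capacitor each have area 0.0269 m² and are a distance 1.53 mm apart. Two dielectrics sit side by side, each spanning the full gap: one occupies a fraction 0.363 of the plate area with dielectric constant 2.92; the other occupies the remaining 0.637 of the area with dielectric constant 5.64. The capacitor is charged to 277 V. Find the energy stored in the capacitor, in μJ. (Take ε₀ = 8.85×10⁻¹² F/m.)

Side-by-side slabs ⇒ two capacitors in parallel, each spanning the full gap.
C₁ = κ₁ε₀A₁/d = 2.92 × 8.85×10⁻¹² × 9.76×10⁻³ / 1.53×10⁻³ = 1.65×10⁻¹⁰ F.
C₂ = κ₂ε₀A₂/d = 5.64 × 8.85×10⁻¹² × 1.71×10⁻² / 1.53×10⁻³ = 5.59×10⁻¹⁰ F.
C = C₁ + C₂ = 7.24×10⁻¹⁰ F.
U = ½CV² = ½ × 7.24×10⁻¹⁰ × (277)² = 2.78×10⁻⁵ J.

U ≈ 27.8 μJ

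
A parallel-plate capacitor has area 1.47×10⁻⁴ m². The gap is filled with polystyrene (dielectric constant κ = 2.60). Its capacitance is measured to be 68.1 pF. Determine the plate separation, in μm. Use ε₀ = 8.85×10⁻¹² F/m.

d ≈ 49.7 μm

d = κε₀A/C = 2.60 × 8.85×10⁻¹² × 1.47×10⁻⁴ / 6.81×10⁻¹¹ = 4.97×10⁻⁵ m.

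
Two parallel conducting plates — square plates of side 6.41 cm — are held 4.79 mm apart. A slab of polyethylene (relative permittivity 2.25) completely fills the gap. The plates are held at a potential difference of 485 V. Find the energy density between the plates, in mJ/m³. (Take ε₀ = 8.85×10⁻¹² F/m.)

E = V/d = 485 / 4.79×10⁻³ = 1.01×10⁵ V/m.
u = ½κε₀E² = ½ × 2.25 × 8.85×10⁻¹² × (1.01×10⁵)² = 0.102 J/m³.

102 mJ/m³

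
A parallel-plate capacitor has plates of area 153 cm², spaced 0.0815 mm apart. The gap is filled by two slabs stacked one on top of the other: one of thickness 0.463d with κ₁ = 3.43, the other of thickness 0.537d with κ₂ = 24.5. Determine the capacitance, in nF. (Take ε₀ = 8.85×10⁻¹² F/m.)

10.6 nF

A = 153 cm² = 1.53×10⁻² m².
Stacked slabs ⇒ two capacitors in series, each with the full plate area.
C₁ = κ₁ε₀A/d₁ = 3.43 × 8.85×10⁻¹² × 1.53×10⁻² / 3.77×10⁻⁵ = 1.23×10⁻⁸ F.
C₂ = κ₂ε₀A/d₂ = 24.5 × 8.85×10⁻¹² × 1.53×10⁻² / 4.38×10⁻⁵ = 7.58×10⁻⁸ F.
C = (1/C₁ + 1/C₂)⁻¹ = 1.06×10⁻⁸ F.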